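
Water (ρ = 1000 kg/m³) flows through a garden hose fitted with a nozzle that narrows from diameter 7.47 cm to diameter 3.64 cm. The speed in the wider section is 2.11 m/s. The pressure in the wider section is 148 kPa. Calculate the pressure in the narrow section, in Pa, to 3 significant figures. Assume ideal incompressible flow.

P₂ = 111000 Pa

Continuity gives A₁v₁ = A₂v₂, so v₂ = (43.8 cm²)/(10.4 cm²) × 2.11 m/s = 8.89 m/s.
The pipe is horizontal, so Bernoulli reduces to P₁ + ½ρv₁² = P₂ + ½ρv₂².
P₂ = P₁ − ½ρ(v₂² − v₁²) = 148000 − ½·1000·(8.89² − 2.11²) = 148000 − 37300 = 111000 Pa.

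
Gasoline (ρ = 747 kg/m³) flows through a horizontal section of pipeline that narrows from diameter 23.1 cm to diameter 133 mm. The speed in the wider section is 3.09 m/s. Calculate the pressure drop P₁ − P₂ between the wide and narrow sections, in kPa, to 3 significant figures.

ΔP ≈ 28.9 kPa

By continuity, v₂ = v₁·A₁/A₂ = 3.09·(419/139) = 9.32 m/s.
Bernoulli (h₁ = h₂): P₁ − P₂ = ½ρ(v₂² − v₁²).
P₁ − P₂ = ½·747·(9.32² − 3.09²) = ½·747·77.3 = 28900 Pa.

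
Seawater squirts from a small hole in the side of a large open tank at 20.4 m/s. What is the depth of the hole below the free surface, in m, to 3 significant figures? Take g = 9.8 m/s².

Inverting v = √(2gh) gives h = v² / 2g.
h = 20.4²/(2·9.8) = 416/19.60 = 21.2 m.

h ≈ 21.2 m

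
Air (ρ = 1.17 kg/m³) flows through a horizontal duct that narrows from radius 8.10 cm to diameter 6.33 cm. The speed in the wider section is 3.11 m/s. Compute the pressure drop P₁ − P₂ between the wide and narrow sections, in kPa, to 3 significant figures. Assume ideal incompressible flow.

ΔP ≈ 0.237 kPa

Continuity gives A₁v₁ = A₂v₂, so v₂ = (206 cm²)/(31.5 cm²) × 3.11 m/s = 20.4 m/s.
Along the horizontal streamline, P + ½ρv² is constant.
P₁ − P₂ = ½·1.17·(20.4² − 3.11²) = ½·1.17·405 = 237 Pa.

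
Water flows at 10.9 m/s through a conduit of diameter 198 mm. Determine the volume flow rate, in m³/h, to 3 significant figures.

Q = A·v = 0.0308 m² × 10.9 m/s = 0.336 m³/s.
Converting: 0.336 m³/s × 3600 = 1210 m³/h.

1210 m³/h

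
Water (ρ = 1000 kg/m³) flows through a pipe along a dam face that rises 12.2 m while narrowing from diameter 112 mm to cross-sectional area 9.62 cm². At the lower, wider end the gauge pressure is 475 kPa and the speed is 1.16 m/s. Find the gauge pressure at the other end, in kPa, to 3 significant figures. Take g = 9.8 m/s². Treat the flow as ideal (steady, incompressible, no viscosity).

By continuity, v₂ = v₁·A₁/A₂ = 1.16·(98.5/9.62) = 11.9 m/s.
Bernoulli: P₁ + ½ρv₁² + ρg h₁ = P₂ + ½ρv₂² + ρg h₂, so P₂ = P₁ + ½ρ(v₁² − v₂²) − ρg(h₂ − h₁).
P₂ = 475000 + ½·1000·(1.16² − 11.9²) − 1000·9.8·(+12.2) = 475000 + (-69900) − (120000) = 286000 Pa.

P₂ ≈ 286 kPa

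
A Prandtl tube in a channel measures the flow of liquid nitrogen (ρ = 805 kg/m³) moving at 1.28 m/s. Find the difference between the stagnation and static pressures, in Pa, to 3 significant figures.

The dynamic pressure equals the rise in static pressure at the stagnation point: ΔP = ½ρv².
ΔP = ½·805·1.28² = 659 Pa.

ΔP = 659 Pa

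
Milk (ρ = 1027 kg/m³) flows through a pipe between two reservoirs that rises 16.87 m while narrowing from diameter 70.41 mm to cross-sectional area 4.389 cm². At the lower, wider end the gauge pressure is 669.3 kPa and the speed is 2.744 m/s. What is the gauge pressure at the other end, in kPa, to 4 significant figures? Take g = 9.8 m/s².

The volume flow rate is constant, so v₂ = (A₁/A₂)v₁ = (38.94/4.389)·2.744 = 24.34 m/s.
Energy conservation along the streamline gives P₂ = P₁ − ½ρ(v₂² − v₁²) − ρg(h₂ − h₁).
P₂ = 669300 + ½·1027·(2.744² − 24.34²) − 1027·9.8·(+16.87) = 669300 + (-300400) − (169800) = 199100 Pa.

199.1 kPa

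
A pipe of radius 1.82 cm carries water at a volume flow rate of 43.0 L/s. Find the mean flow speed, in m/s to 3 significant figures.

Q = 43.0 L/s = 0.0430 m³/s.
v = Q/A = 0.0430 / 0.00104 = 41.3 m/s.

v ≈ 41.3 m/s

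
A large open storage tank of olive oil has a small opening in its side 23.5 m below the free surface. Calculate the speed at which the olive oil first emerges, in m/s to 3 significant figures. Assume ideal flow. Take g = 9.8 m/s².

The surface is effectively still and both ends are open, so ½v² = gh and v = √(2·9.8·23.5) = 21.5 m/s.

v = 21.5 m/s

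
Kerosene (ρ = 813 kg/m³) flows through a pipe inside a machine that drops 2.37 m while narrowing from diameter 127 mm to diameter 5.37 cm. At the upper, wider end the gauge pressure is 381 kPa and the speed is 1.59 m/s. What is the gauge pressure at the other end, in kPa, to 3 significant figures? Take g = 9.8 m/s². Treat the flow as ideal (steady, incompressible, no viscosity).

369 kPa

The volume flow rate is constant, so v₂ = (A₁/A₂)v₁ = (127/22.6)·1.59 = 8.89 m/s.
Bernoulli: P₁ + ½ρv₁² + ρg h₁ = P₂ + ½ρv₂² + ρg h₂, so P₂ = P₁ + ½ρ(v₁² − v₂²) − ρg(h₂ − h₁).
P₂ = 381000 + ½·813·(1.59² − 8.89²) − 813·9.8·(−2.37) = 381000 + (-31100) − (-18900) = 369000 Pa.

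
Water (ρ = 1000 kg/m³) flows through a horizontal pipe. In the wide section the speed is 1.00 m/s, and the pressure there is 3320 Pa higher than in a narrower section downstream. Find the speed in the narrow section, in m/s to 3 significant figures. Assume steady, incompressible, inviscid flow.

Horizontal Bernoulli: P₁ + ½ρv₁² = P₂ + ½ρv₂², so v₂² = v₁² + 2(P₁ − P₂)/ρ.
v₂ = √(1.00² + 2·3320/1000) = √(1.00 + 6.64) = 2.76 m/s.

2.76 m/s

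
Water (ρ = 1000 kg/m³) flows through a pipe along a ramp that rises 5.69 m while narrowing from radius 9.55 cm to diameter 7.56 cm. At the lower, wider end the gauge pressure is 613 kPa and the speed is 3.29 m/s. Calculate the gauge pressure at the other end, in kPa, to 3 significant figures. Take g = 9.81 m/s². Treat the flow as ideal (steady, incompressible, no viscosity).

P₂ = 342 kPa

Continuity gives A₁v₁ = A₂v₂, so v₂ = (287 cm²)/(44.9 cm²) × 3.29 m/s = 21.0 m/s.
Energy conservation along the streamline gives P₂ = P₁ − ½ρ(v₂² − v₁²) − ρg(h₂ − h₁).
P₂ = 613000 + ½·1000·(3.29² − 21.0²) − 1000·9.81·(+5.69) = 613000 + (-215000) − (55800) = 342000 Pa.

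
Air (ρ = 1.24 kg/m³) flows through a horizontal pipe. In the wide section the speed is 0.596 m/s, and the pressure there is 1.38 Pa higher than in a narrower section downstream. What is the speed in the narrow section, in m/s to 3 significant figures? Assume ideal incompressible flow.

With h₁ = h₂, rearranging Bernoulli gives v₂ = √(v₁² + 2ΔP/ρ).
v₂ = √(0.596² + 2·1.38/1.24) = √(0.355 + 2.23) = 1.61 m/s.

v₂ ≈ 1.61 m/s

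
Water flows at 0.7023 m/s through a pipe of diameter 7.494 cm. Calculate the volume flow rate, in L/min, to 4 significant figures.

Q = A·v = 0.004411 m² × 0.7023 m/s = 0.003098 m³/s.
Converting: 0.003098 m³/s × 60000 = 185.9 L/min.

185.9 L/min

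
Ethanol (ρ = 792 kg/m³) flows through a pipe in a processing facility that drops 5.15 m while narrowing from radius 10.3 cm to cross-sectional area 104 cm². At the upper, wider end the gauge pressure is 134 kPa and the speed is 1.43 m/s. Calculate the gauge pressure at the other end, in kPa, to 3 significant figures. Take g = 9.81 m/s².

P₂ ≈ 167 kPa

The volume flow rate is constant, so v₂ = (A₁/A₂)v₁ = (333/104)·1.43 = 4.58 m/s.
Energy conservation along the streamline gives P₂ = P₁ − ½ρ(v₂² − v₁²) − ρg(h₂ − h₁).
P₂ = 134000 + ½·792·(1.43² − 4.58²) − 792·9.81·(−5.15) = 134000 + (-7510) − (-40000) = 167000 Pa.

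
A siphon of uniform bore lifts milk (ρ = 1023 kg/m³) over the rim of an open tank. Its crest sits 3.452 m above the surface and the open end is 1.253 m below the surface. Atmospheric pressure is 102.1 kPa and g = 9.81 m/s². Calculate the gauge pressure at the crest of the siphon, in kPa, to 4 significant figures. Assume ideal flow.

-47.22 kPa

The outlet speed comes from Torricelli: v = √(2g·1.253) = 4.958 m/s.
Continuity keeps v the same throughout the tube; from surface to crest, P_atm + 0 = P_top + ½ρv² + ρg·h_top.
P_top = 102100 − ½·1023·4.958² − 1023·9.81·3.452 = 54880 Pa. So P_gauge = P_top − P_atm = -47220 Pa.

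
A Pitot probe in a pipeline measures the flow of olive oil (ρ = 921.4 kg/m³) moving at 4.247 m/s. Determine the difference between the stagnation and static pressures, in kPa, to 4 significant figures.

The dynamic pressure equals the rise in static pressure at the stagnation point: ΔP = ½ρv².
ΔP = ½·921.4·4.247² = 8310 Pa.

ΔP ≈ 8.310 kPa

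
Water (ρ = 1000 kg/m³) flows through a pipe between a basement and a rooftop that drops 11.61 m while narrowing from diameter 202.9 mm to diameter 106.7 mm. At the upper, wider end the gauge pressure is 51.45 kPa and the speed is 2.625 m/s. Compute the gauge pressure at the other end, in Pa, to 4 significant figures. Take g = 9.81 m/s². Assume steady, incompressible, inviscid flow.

P₂ ≈ 123700 Pa

The volume flow rate is constant, so v₂ = (A₁/A₂)v₁ = (323.3/89.42)·2.625 = 9.492 m/s.
Energy conservation along the streamline gives P₂ = P₁ − ½ρ(v₂² − v₁²) − ρg(h₂ − h₁).
P₂ = 51450 + ½·1000·(2.625² − 9.492²) − 1000·9.81·(−11.61) = 51450 + (-41610) − (-113900) = 123700 Pa.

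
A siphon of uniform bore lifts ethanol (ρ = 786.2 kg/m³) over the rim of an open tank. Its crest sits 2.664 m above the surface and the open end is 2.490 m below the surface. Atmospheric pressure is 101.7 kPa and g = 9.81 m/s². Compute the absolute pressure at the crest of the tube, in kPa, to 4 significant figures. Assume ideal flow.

From the surface to the outlet (both open to atmosphere, surface at rest): v = √(2g·h_out) = √(2·9.81·2.490) = 6.990 m/s.
The bore is uniform, so the speed at the crest is the same v. Bernoulli surface→crest: P_atm = P_top + ½ρv² + ρg·h_top.
P_top = 101700 − ½·786.2·6.990² − 786.2·9.81·2.664 = 61950 Pa.

P_top = 61.95 kPa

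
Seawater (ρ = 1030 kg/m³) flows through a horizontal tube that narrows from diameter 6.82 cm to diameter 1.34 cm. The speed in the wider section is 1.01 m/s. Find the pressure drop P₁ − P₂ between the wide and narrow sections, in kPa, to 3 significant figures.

The volume flow rate is constant, so v₂ = (A₁/A₂)v₁ = (36.5/1.41)·1.01 = 26.2 m/s.
Along the horizontal streamline, P + ½ρv² is constant.
P₁ − P₂ = ½·1030·(26.2² − 1.01²) = ½·1030·683 = 352000 Pa.

ΔP = 352 kPa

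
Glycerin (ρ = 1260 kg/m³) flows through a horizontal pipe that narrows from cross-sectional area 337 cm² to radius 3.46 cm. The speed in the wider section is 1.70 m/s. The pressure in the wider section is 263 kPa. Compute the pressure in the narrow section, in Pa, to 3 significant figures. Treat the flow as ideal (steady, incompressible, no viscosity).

By continuity, v₂ = v₁·A₁/A₂ = 1.70·(337/37.6) = 15.2 m/s.
Along the horizontal streamline, P + ½ρv² is constant.
P₂ = P₁ − ½ρ(v₂² − v₁²) = 263000 − ½·1260·(15.2² − 1.70²) = 263000 − 144000 = 119000 Pa.

P₂ ≈ 119000 Pa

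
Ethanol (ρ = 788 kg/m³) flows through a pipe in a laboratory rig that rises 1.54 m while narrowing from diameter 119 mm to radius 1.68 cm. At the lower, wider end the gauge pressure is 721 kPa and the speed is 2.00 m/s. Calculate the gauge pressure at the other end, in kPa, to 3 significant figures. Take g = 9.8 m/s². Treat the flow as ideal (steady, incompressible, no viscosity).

463 kPa

By continuity, v₂ = v₁·A₁/A₂ = 2.00·(111/8.87) = 25.1 m/s.
Bernoulli: P₁ + ½ρv₁² + ρg h₁ = P₂ + ½ρv₂² + ρg h₂, so P₂ = P₁ + ½ρ(v₁² − v₂²) − ρg(h₂ − h₁).
P₂ = 721000 + ½·788·(2.00² − 25.1²) − 788·9.8·(+1.54) = 721000 + (-246000) − (11900) = 463000 Pa.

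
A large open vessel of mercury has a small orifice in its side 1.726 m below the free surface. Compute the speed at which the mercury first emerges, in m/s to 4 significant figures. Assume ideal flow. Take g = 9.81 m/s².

v = 5.819 m/s

The surface is effectively still and both ends are open, so ½v² = gh and v = √(2·9.81·1.726) = 5.819 m/s.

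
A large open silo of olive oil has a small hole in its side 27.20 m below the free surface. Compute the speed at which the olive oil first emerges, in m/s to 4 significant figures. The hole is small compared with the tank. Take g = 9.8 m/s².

Torricelli's result v = √(2gh) gives v = √(2·9.8·27.20) = 23.09 m/s.

v = 23.09 m/s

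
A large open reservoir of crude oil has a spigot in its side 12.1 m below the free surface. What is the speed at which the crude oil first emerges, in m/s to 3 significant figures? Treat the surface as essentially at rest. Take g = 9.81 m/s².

Bernoulli from surface to hole (P equal, v_surface ≈ 0): v = √(2gh) = √(2×9.81×12.1) = 15.4 m/s.

15.4 m/s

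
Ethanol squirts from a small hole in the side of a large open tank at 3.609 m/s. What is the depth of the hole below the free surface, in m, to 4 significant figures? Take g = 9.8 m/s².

h = 0.6645 m

Inverting v = √(2gh) gives h = v² / 2g.
h = 3.609²/(2·9.8) = 13.02/19.60 = 0.6645 m.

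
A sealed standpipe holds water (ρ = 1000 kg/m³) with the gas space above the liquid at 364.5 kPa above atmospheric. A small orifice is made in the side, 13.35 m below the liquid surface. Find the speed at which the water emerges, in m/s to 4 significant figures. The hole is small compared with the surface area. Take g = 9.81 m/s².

v ≈ 31.48 m/s

Take point 1 at the surface (v₁ ≈ 0) and point 2 at the hole (at atmospheric pressure). Bernoulli: P₁ + ρg h = P_atm + ½ρv₂².
With P₁ − P_atm = 364500 Pa, v₂ = √(2gh + 2ΔP/ρ) = √(2·9.81·13.35 + 2·364500/1000) = 31.48 m/s.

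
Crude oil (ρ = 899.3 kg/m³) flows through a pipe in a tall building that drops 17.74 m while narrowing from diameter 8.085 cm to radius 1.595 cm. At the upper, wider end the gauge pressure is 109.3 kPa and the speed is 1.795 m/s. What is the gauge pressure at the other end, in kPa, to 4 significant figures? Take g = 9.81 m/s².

Continuity gives A₁v₁ = A₂v₂, so v₂ = (51.34 cm²)/(7.992 cm²) × 1.795 m/s = 11.53 m/s.
Energy conservation along the streamline gives P₂ = P₁ − ½ρ(v₂² − v₁²) − ρg(h₂ − h₁).
P₂ = 109300 + ½·899.3·(1.795² − 11.53²) − 899.3·9.81·(−17.74) = 109300 + (-58330) − (-156500) = 207500 Pa.

P₂ ≈ 207.5 kPa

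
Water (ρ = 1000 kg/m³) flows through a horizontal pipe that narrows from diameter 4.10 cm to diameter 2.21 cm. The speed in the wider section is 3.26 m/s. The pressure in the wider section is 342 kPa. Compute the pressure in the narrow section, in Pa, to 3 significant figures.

The volume flow rate is constant, so v₂ = (A₁/A₂)v₁ = (13.2/3.84)·3.26 = 11.2 m/s.
Bernoulli (h₁ = h₂): P₁ − P₂ = ½ρ(v₂² − v₁²).
P₂ = P₁ − ½ρ(v₂² − v₁²) = 342000 − ½·1000·(11.2² − 3.26²) = 342000 − 57600 = 284000 Pa.

P₂ ≈ 284000 Pa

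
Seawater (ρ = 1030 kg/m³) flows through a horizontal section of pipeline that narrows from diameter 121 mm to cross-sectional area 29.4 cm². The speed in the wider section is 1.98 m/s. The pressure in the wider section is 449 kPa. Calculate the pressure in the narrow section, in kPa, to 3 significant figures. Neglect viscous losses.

Mass conservation (A₁v₁ = A₂v₂) gives v₂ = 1.98 × 115/29.4 = 7.74 m/s.
Bernoulli (h₁ = h₂): P₁ − P₂ = ½ρ(v₂² − v₁²).
P₂ = P₁ − ½ρ(v₂² − v₁²) = 449000 − ½·1030·(7.74² − 1.98²) = 449000 − 28900 = 420000 Pa.

420 kPa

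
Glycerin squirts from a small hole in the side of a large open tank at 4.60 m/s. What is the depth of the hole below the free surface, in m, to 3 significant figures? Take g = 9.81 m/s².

Inverting v = √(2gh) gives h = v² / 2g.
h = 4.60²/(2·9.81) = 21.2/19.62 = 1.08 m.

h ≈ 1.08 m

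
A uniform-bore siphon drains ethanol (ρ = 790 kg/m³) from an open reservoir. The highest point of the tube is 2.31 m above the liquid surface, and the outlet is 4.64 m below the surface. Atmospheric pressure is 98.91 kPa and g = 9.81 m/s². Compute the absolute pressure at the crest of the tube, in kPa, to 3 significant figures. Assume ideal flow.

From the surface to the outlet (both open to atmosphere, surface at rest): v = √(2g·h_out) = √(2·9.81·4.64) = 9.54 m/s.
Continuity keeps v the same throughout the tube; from surface to crest, P_atm + 0 = P_top + ½ρv² + ρg·h_top.
P_top = 98910 − ½·790·9.54² − 790·9.81·2.31 = 45000 Pa.

45.0 kPa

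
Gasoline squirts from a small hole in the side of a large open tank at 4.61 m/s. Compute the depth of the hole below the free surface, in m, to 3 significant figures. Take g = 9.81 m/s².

h ≈ 1.08 m

Torricelli: v = √(2gh), so h = v²/(2g).
h = 4.61²/(2·9.81) = 21.3/19.62 = 1.08 m.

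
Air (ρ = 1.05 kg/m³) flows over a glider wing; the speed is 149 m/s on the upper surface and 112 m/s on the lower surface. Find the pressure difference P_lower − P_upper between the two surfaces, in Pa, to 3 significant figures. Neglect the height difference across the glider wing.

ΔP ≈ 5070 Pa

The pressure is lower where the speed is higher: ΔP = ½ρ(v_up² − v_low²).
ΔP = ½·1.05·(149² − 112²) = 5070 Pa.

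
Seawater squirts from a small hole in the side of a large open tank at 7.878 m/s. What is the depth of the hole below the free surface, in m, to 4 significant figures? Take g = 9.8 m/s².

3.166 m

Torricelli: v = √(2gh), so h = v²/(2g).
h = 7.878²/(2·9.8) = 62.06/19.60 = 3.166 m.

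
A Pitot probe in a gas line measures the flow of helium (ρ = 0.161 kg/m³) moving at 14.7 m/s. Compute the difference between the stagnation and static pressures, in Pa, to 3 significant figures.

At the stagnation point the flow is brought to rest, so Bernoulli gives P_stag − P_static = ½ρv².
ΔP = ½·0.161·14.7² = 17.4 Pa.

ΔP ≈ 17.4 Pa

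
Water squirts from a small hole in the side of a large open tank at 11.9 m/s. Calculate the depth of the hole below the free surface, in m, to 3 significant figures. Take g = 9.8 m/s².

h ≈ 7.23 m

For a small hole in a large open tank, ½v² = gh, giving h = v²/(2g).
h = 11.9²/(2·9.8) = 142/19.60 = 7.23 m.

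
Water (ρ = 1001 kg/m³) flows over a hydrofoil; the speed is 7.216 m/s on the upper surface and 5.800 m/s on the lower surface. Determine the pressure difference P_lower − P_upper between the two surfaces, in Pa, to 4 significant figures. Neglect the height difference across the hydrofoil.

The pressure is lower where the speed is higher: ΔP = ½ρ(v_up² − v_low²).
ΔP = ½·1001·(7.216² − 5.800²) = 9225 Pa.

ΔP = 9225 Pa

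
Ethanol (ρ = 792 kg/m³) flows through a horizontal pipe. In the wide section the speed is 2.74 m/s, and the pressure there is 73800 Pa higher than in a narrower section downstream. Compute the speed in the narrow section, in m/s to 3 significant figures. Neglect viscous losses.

Horizontal Bernoulli: P₁ + ½ρv₁² = P₂ + ½ρv₂², so v₂² = v₁² + 2(P₁ − P₂)/ρ.
v₂ = √(2.74² + 2·73800/792) = √(7.51 + 186) = 13.9 m/s.

v₂ ≈ 13.9 m/s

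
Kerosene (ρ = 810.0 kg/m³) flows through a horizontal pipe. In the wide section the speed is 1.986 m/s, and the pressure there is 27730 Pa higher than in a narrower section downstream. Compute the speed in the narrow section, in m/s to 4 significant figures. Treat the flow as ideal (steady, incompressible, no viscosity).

v₂ ≈ 8.510 m/s

Horizontal Bernoulli: P₁ + ½ρv₁² = P₂ + ½ρv₂², so v₂² = v₁² + 2(P₁ − P₂)/ρ.
v₂ = √(1.986² + 2·27730/810.0) = √(3.944 + 68.47) = 8.510 m/s.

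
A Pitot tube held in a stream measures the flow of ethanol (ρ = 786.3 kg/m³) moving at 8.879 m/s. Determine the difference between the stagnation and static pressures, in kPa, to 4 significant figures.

At the stagnation point the flow is brought to rest, so Bernoulli gives P_stag − P_static = ½ρv².
ΔP = ½·786.3·8.879² = 30990 Pa.

ΔP = 30.99 kPa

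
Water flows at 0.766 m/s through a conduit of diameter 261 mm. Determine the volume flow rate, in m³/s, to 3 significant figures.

Q = A·v = 0.0535 m² × 0.766 m/s = 0.0410 m³/s.

Q ≈ 0.0410 m³/s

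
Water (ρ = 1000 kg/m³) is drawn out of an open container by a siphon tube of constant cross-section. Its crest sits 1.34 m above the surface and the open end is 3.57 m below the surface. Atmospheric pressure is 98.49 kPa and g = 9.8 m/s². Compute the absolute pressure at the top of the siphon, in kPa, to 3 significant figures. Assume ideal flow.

Bernoulli surface→outlet gives ½v² = g·h_out, so v = √(2·9.8·3.57) = 8.36 m/s.
The bore is uniform, so the speed at the crest is the same v. Bernoulli surface→crest: P_atm = P_top + ½ρv² + ρg·h_top.
P_top = 98490 − ½·1000·8.36² − 1000·9.8·1.34 = 50400 Pa.

P_top = 50.4 kPa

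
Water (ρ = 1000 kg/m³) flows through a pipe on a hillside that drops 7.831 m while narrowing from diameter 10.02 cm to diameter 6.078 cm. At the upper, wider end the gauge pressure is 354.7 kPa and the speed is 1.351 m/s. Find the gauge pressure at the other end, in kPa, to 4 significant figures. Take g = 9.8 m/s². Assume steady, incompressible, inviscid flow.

P₂ ≈ 425.6 kPa

The volume flow rate is constant, so v₂ = (A₁/A₂)v₁ = (78.85/29.01)·1.351 = 3.672 m/s.
Applying Bernoulli between the two ends and solving for P₂: P₂ = P₁ + ½ρ(v₁² − v₂²) − ρgΔh.
P₂ = 354700 + ½·1000·(1.351² − 3.672²) − 1000·9.8·(−7.831) = 354700 + (-5828) − (-76740) = 425600 Pa.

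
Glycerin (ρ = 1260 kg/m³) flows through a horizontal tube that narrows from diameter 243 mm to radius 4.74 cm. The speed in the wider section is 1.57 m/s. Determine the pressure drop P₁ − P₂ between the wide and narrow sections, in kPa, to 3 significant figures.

Continuity gives A₁v₁ = A₂v₂, so v₂ = (464 cm²)/(70.6 cm²) × 1.57 m/s = 10.3 m/s.
Bernoulli (h₁ = h₂): P₁ − P₂ = ½ρ(v₂² − v₁²).
P₁ − P₂ = ½·1260·(10.3² − 1.57²) = ½·1260·104 = 65500 Pa.

ΔP ≈ 65.5 kPa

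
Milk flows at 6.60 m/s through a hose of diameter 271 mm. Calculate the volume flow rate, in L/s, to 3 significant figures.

Q ≈ 381 L/s

Q = A·v = 0.0577 m² × 6.60 m/s = 0.381 m³/s.
Converting: 0.381 m³/s × 1000 = 381 L/s.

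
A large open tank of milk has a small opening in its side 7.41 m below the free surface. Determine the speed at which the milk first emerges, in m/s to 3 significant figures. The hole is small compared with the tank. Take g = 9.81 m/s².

v ≈ 12.1 m/s

The surface is effectively still and both ends are open, so ½v² = gh and v = √(2·9.81·7.41) = 12.1 m/s.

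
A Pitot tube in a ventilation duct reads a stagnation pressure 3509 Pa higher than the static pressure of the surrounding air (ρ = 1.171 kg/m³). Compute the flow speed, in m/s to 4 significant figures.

v = 77.42 m/s

At the stagnation point the flow is brought to rest, so Bernoulli gives P_stag − P_static = ½ρv².
v = √(2ΔP/ρ) = √(2·3509/1.171) = 77.42 m/s.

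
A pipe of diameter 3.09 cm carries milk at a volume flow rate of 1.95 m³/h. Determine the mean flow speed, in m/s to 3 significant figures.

v ≈ 0.722 m/s

Q = 1.95 m³/h = 0.000542 m³/s.
v = Q/A = 0.000542 / 0.000750 = 0.722 m/s.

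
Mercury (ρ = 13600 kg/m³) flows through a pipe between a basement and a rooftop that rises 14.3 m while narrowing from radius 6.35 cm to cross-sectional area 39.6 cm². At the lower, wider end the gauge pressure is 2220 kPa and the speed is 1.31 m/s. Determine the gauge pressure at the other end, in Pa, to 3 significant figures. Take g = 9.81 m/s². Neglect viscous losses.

P₂ ≈ 204000 Pa

Mass conservation (A₁v₁ = A₂v₂) gives v₂ = 1.31 × 127/39.6 = 4.19 m/s.
Applying Bernoulli between the two ends and solving for P₂: P₂ = P₁ + ½ρ(v₁² − v₂²) − ρgΔh.
P₂ = 2220000 + ½·13600·(1.31² − 4.19²) − 13600·9.81·(+14.3) = 2220000 + (-108000) − (1910000) = 204000 Pa.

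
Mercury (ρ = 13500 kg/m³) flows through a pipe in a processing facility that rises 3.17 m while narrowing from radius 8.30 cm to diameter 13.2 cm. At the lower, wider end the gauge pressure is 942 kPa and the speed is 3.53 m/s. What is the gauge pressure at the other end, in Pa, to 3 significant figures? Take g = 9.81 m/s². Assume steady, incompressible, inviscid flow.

P₂ ≈ 396000 Pa

Continuity gives A₁v₁ = A₂v₂, so v₂ = (216 cm²)/(137 cm²) × 3.53 m/s = 5.58 m/s.
Applying Bernoulli between the two ends and solving for P₂: P₂ = P₁ + ½ρ(v₁² − v₂²) − ρgΔh.
P₂ = 942000 + ½·13500·(3.53² − 5.58²) − 13500·9.81·(+3.17) = 942000 + (-126000) − (420000) = 396000 Pa.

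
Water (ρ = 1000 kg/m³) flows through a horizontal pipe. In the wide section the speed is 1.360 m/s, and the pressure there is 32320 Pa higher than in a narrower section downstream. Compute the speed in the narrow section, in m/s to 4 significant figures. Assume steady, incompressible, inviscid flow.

8.154 m/s

Horizontal Bernoulli: P₁ + ½ρv₁² = P₂ + ½ρv₂², so v₂² = v₁² + 2(P₁ − P₂)/ρ.
v₂ = √(1.360² + 2·32320/1000) = √(1.850 + 64.64) = 8.154 m/s.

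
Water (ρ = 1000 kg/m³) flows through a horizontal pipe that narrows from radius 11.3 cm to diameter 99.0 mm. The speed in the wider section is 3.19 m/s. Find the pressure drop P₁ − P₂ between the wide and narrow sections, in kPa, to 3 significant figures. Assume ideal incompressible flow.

Mass conservation (A₁v₁ = A₂v₂) gives v₂ = 3.19 × 401/77.0 = 16.6 m/s.
The pipe is horizontal, so Bernoulli reduces to P₁ + ½ρv₁² = P₂ + ½ρv₂².
P₁ − P₂ = ½·1000·(16.6² − 3.19²) = ½·1000·266 = 133000 Pa.

ΔP = 133 kPa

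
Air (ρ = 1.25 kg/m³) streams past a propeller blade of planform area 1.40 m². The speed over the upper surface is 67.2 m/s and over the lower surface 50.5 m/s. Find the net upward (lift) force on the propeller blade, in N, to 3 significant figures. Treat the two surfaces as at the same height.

The faster flow above has the lower pressure; Bernoulli (same height) gives ΔP = ½ρ(v_up² − v_low²).
ΔP = ½·1.25·(67.2² − 50.5²) = 1230 Pa.
Lift = ΔP · A = 1230 × 1.40 = 1720 N.

F ≈ 1720 N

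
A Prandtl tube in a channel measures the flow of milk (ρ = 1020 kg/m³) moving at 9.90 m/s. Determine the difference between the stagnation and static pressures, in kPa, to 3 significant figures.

The dynamic pressure equals the rise in static pressure at the stagnation point: ΔP = ½ρv².
ΔP = ½·1020·9.90² = 50000 Pa.

ΔP = 50.0 kPa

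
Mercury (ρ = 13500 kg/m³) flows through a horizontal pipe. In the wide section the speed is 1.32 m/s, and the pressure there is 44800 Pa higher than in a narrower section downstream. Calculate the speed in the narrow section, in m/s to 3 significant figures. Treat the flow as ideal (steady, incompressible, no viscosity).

2.89 m/s

Along the level pipe P + ½ρv² is conserved, hence v₂² = v₁² + 2(P₁ − P₂)/ρ.
v₂ = √(1.32² + 2·44800/13500) = √(1.74 + 6.64) = 2.89 m/s.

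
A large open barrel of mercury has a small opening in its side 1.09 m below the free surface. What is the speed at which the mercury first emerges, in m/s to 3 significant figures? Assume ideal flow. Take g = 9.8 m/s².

The surface is effectively still and both ends are open, so ½v² = gh and v = √(2·9.8·1.09) = 4.62 m/s.

v ≈ 4.62 m/s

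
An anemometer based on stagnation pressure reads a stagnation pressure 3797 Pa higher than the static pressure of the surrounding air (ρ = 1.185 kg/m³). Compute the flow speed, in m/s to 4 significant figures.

v ≈ 80.05 m/s

Bernoulli between the free stream and the stagnation point: ½ρv² = P_stag − P_static.
v = √(2ΔP/ρ) = √(2·3797/1.185) = 80.05 m/s.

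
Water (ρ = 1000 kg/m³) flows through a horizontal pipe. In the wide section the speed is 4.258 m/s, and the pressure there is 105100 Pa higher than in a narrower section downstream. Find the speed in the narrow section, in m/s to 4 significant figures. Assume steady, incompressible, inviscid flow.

Along the level pipe P + ½ρv² is conserved, hence v₂² = v₁² + 2(P₁ − P₂)/ρ.
v₂ = √(4.258² + 2·105100/1000) = √(18.13 + 210.2) = 15.11 m/s.

v₂ = 15.11 m/s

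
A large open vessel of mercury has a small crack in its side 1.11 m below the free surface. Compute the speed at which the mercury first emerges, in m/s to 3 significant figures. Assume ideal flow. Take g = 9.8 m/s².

Bernoulli from surface to hole (P equal, v_surface ≈ 0): v = √(2gh) = √(2×9.8×1.11) = 4.66 m/s.

v ≈ 4.66 m/s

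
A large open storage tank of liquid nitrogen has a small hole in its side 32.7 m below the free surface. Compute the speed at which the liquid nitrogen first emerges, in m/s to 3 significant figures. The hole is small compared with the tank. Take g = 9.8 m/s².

With the surface at rest and both surface and jet at atmospheric pressure, Bernoulli gives ρg h = ½ρv², so v = √(2gh) = √(2·9.8·32.7) = 25.3 m/s.

25.3 m/s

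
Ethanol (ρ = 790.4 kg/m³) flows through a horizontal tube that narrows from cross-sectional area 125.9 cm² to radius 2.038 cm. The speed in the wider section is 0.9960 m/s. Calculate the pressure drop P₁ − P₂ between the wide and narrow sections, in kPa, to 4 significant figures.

Mass conservation (A₁v₁ = A₂v₂) gives v₂ = 0.9960 × 125.9/13.05 = 9.610 m/s.
The pipe is horizontal, so Bernoulli reduces to P₁ + ½ρv₁² = P₂ + ½ρv₂².
P₁ − P₂ = ½·790.4·(9.610² − 0.9960²) = ½·790.4·91.36 = 36110 Pa.

36.11 kPa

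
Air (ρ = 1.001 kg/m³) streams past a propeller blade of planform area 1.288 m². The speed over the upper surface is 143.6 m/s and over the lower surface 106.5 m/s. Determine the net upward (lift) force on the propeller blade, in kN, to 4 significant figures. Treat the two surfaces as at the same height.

With equal heights on the two surfaces, Bernoulli gives P_lower − P_upper = ½ρ(v_upper² − v_lower²).
ΔP = ½·1.001·(143.6² − 106.5²) = 4644 Pa.
Lift = ΔP · A = 4644 × 1.288 = 5981 N.

5.981 kN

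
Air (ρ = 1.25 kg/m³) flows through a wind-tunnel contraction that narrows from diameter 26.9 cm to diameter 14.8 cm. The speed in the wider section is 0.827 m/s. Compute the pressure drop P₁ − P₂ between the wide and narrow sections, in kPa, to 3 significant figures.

By continuity, v₂ = v₁·A₁/A₂ = 0.827·(568/172) = 2.73 m/s.
Bernoulli (h₁ = h₂): P₁ − P₂ = ½ρ(v₂² − v₁²).
P₁ − P₂ = ½·1.25·(2.73² − 0.827²) = ½·1.25·6.78 = 4.24 Pa.

0.00424 kPa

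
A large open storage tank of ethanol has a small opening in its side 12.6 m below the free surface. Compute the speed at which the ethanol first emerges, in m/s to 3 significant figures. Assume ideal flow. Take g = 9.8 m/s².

Torricelli's result v = √(2gh) gives v = √(2·9.8·12.6) = 15.7 m/s.

v ≈ 15.7 m/s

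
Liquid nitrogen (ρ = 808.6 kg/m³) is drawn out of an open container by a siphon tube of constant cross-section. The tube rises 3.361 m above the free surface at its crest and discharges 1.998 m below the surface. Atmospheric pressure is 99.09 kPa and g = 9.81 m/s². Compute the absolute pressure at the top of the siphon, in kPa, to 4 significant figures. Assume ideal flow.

P_top ≈ 56.58 kPa

The outlet speed comes from Torricelli: v = √(2g·1.998) = 6.261 m/s.
The bore is uniform, so the speed at the crest is the same v. Bernoulli surface→crest: P_atm = P_top + ½ρv² + ρg·h_top.
P_top = 99090 − ½·808.6·6.261² − 808.6·9.81·3.361 = 56580 Pa.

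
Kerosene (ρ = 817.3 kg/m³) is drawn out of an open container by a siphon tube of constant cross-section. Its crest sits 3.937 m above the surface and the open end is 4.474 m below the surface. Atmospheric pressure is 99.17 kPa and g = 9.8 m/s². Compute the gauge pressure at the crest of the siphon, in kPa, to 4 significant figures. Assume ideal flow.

P_gauge ≈ -67.37 kPa

Bernoulli surface→outlet gives ½v² = g·h_out, so v = √(2·9.8·4.474) = 9.364 m/s.
The bore is uniform, so the speed at the crest is the same v. Bernoulli surface→crest: P_atm = P_top + ½ρv² + ρg·h_top.
P_top = 99170 − ½·817.3·9.364² − 817.3·9.8·3.937 = 31800 Pa. So P_gauge = P_top − P_atm = -67370 Pa.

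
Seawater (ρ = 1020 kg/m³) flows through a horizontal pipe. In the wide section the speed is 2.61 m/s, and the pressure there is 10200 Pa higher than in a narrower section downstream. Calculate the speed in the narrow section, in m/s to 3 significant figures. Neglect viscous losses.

Horizontal Bernoulli: P₁ + ½ρv₁² = P₂ + ½ρv₂², so v₂² = v₁² + 2(P₁ − P₂)/ρ.
v₂ = √(2.61² + 2·10200/1020) = √(6.81 + 20.0) = 5.18 m/s.

v₂ ≈ 5.18 m/s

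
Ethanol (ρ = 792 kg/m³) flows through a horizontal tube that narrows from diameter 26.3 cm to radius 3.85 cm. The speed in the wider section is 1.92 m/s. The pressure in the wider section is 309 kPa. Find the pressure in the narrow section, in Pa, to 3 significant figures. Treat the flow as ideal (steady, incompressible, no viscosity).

By continuity, v₂ = v₁·A₁/A₂ = 1.92·(543/46.6) = 22.4 m/s.
Along the horizontal streamline, P + ½ρv² is constant.
P₂ = P₁ − ½ρ(v₂² − v₁²) = 309000 − ½·792·(22.4² − 1.92²) = 309000 − 197000 = 112000 Pa.

P₂ ≈ 112000 Pa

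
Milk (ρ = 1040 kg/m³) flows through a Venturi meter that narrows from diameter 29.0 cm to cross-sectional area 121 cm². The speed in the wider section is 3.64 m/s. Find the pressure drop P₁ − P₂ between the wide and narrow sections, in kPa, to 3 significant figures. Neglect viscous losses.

By continuity, v₂ = v₁·A₁/A₂ = 3.64·(661/121) = 19.9 m/s.
The pipe is horizontal, so Bernoulli reduces to P₁ + ½ρv₁² = P₂ + ½ρv₂².
P₁ − P₂ = ½·1040·(19.9² − 3.64²) = ½·1040·382 = 198000 Pa.

ΔP ≈ 198 kPa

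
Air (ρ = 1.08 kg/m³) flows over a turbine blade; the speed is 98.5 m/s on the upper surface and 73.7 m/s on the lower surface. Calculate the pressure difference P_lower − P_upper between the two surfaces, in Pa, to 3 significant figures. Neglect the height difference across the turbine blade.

With negligible Δh, P + ½ρv² is constant, so P_low − P_up = ½ρ(v_up² − v_low²).
ΔP = ½·1.08·(98.5² − 73.7²) = 2310 Pa.

ΔP = 2310 Pa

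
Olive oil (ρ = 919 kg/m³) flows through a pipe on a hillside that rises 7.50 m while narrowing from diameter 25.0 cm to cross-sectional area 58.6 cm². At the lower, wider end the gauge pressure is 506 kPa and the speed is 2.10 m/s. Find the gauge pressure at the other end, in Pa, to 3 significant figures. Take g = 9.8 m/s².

P₂ ≈ 298000 Pa

Mass conservation (A₁v₁ = A₂v₂) gives v₂ = 2.10 × 491/58.6 = 17.6 m/s.
Applying Bernoulli between the two ends and solving for P₂: P₂ = P₁ + ½ρ(v₁² − v₂²) − ρgΔh.
P₂ = 506000 + ½·919·(2.10² − 17.6²) − 919·9.8·(+7.50) = 506000 + (-140000) − (67500) = 298000 Pa.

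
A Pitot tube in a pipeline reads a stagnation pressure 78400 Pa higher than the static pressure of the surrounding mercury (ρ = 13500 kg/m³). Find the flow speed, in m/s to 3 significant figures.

v ≈ 3.41 m/s

The dynamic pressure equals the rise in static pressure at the stagnation point: ΔP = ½ρv².
v = √(2ΔP/ρ) = √(2·78400/13500) = 3.41 m/s.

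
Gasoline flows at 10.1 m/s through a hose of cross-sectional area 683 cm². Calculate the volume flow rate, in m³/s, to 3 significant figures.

Q = 0.690 m³/s

Q = A·v = 0.0683 m² × 10.1 m/s = 0.690 m³/s.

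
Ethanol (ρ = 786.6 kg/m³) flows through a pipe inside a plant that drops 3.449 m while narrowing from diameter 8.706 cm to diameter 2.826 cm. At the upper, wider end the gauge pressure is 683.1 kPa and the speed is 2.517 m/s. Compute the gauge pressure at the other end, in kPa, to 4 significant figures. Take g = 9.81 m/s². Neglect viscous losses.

487.8 kPa

The volume flow rate is constant, so v₂ = (A₁/A₂)v₁ = (59.53/6.272)·2.517 = 23.89 m/s.
Bernoulli: P₁ + ½ρv₁² + ρg h₁ = P₂ + ½ρv₂² + ρg h₂, so P₂ = P₁ + ½ρ(v₁² − v₂²) − ρg(h₂ − h₁).
P₂ = 683100 + ½·786.6·(2.517² − 23.89²) − 786.6·9.81·(−3.449) = 683100 + (-221900) − (-26610) = 487800 Pa.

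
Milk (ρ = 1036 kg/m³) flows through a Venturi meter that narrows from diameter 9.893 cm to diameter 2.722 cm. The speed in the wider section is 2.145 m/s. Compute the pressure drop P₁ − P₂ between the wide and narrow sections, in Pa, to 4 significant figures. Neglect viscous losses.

The volume flow rate is constant, so v₂ = (A₁/A₂)v₁ = (76.87/5.819)·2.145 = 28.33 m/s.
The pipe is horizontal, so Bernoulli reduces to P₁ + ½ρv₁² = P₂ + ½ρv₂².
P₁ − P₂ = ½·1036·(28.33² − 2.145²) = ½·1036·798.2 = 413500 Pa.

ΔP ≈ 413500 Pa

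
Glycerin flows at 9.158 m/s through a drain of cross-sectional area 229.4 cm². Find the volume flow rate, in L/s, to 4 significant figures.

Q = A·v = 0.02294 m² × 9.158 m/s = 0.2101 m³/s.
Converting: 0.2101 m³/s × 1000 = 210.1 L/s.

Q ≈ 210.1 L/s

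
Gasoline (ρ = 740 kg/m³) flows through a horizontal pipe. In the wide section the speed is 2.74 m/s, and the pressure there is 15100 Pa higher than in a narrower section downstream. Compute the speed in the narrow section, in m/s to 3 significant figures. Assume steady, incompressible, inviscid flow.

Along the level pipe P + ½ρv² is conserved, hence v₂² = v₁² + 2(P₁ − P₂)/ρ.
v₂ = √(2.74² + 2·15100/740) = √(7.51 + 40.8) = 6.95 m/s.

v₂ ≈ 6.95 m/s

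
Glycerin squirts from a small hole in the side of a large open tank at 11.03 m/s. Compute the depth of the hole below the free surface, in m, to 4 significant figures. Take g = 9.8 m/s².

h ≈ 6.207 m

Inverting v = √(2gh) gives h = v² / 2g.
h = 11.03²/(2·9.8) = 121.7/19.60 = 6.207 m.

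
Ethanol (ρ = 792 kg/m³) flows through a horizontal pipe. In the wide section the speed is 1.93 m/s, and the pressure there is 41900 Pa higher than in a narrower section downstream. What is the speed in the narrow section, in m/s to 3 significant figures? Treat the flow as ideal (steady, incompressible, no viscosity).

Horizontal Bernoulli: P₁ + ½ρv₁² = P₂ + ½ρv₂², so v₂² = v₁² + 2(P₁ − P₂)/ρ.
v₂ = √(1.93² + 2·41900/792) = √(3.72 + 106) = 10.5 m/s.

10.5 m/s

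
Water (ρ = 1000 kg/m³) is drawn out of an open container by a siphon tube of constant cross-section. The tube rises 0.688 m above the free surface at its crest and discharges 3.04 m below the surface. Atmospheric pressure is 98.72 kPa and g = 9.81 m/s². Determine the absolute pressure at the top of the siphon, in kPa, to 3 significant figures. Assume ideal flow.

The outlet speed comes from Torricelli: v = √(2g·3.04) = 7.72 m/s.
The bore is uniform, so the speed at the crest is the same v. Bernoulli surface→crest: P_atm = P_top + ½ρv² + ρg·h_top.
P_top = 98720 − ½·1000·7.72² − 1000·9.81·0.688 = 62100 Pa.

P_top = 62.1 kPa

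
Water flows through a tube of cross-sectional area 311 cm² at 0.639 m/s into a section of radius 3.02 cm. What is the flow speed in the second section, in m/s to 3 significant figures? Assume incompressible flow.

v₂ ≈ 6.94 m/s

By continuity, v₂ = v₁·A₁/A₂ = 0.639·(311/28.7) = 6.94 m/s.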